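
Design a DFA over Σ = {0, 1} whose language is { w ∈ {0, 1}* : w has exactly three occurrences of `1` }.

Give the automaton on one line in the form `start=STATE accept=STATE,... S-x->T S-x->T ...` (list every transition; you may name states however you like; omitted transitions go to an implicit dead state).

Only the number of `1`s matters, and only up to 4. Make a chain q0 → q1 → q2 → q3 → q4 advanced by each `1` (with q4 absorbing); every other symbol self-loops. The accepting set is {q3}.
5 states suffice.
        0   1  
>  q0   q0  q1 
   q1   q1  q2 
   q2   q2  q3 
 * q3   q3  q4 
   q4   q4  q4 
(> = start, * = accepting)

start=q0 accept=q3 q0-0->q0 q0-1->q1 q1-0->q1 q1-1->q2 q2-0->q2 q2-1->q3 q3-0->q3 q3-1->q4 q4-0->q4 q4-1->q4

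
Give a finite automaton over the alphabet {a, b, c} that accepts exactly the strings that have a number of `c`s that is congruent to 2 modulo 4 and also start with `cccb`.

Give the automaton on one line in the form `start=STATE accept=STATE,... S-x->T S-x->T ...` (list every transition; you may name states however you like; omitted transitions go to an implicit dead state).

start=s0 accept=s11 s0-a->s1 s0-b->s1 s0-c->s2 s1-a->s1 s1-b->s1 s1-c->s3 s2-a->s3 s2-b->s3 s2-c->s4 s3-a->s3 s3-b->s3 s3-c->s5 s4-a->s5 s4-b->s5 s4-c->s6 s5-a->s5 s5-b->s5 s5-c->s7 s6-a->s7 s6-b->s8 s6-c->s1 s7-a->s7 s7-b->s7 s7-c->s1 s8-a->s8 s8-b->s8 s8-c->s9 s9-a->s9 s9-b->s9 s9-c->s10 s10-a->s10 s10-b->s10 s10-c->s11 s11-a->s11 s11-b->s11 s11-c->s8

Run two small machines in parallel and take their product. One (4 states) tracks the count of `c`s modulo 4; the other (6 states) tracks whether the input so far still matches the prefix `cccb`. Each combined state is a pair, one component from each; accept when both components accept.
With 12 states:
          a    b    c  
>  s0     s1   s1   s2 
   s1     s1   s1   s3 
   s2     s3   s3   s4 
   s3     s3   s3   s5 
   s4     s5   s5   s6 
   s5     s5   s5   s7 
   s6     s7   s8   s1 
   s7     s7   s7   s1 
   s8     s8   s8   s9 
   s9     s9   s9  s10 
   s10   s10  s10  s11 
 * s11   s11  s11   s8 
(> = start, * = accepting)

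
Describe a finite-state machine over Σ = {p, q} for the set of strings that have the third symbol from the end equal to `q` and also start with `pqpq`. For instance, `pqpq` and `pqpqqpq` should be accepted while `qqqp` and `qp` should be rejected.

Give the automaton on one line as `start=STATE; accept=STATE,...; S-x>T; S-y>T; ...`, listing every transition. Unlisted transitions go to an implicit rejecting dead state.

Handle the two conditions separately and then intersect. The first has 15 states tracking the last 3 symbols read; the second has 6 states tracking whether the input so far still matches the prefix `pqpq`. A product state is a pair (one from each), accepting exactly when both do.
A 24-state machine:
       p  q 
>  A   B  C 
   B   D  E 
   C   F  G 
   D   H  I 
   E   J  K 
   F   L  M 
   G   N  O 
   H   H  I 
   I   P  K 
   J   L  Q 
   K   N  O 
   L   H  I 
   M   P  K 
   N   L  M 
   O   N  O 
   P   L  M 
 * Q   R  S 
   R   T  Q 
   S   U  V 
 * T   W  X 
 * U   T  Q 
 * V   U  V 
   W   W  X 
   X   R  S 
(> = start, * = accepting)

start=A; accept=Q,T,U,V; A-p>B; A-q>C; B-p>D; B-q>E; C-p>F; C-q>G; D-p>H; D-q>I; E-p>J; E-q>K; F-p>L; F-q>M; G-p>N; G-q>O; H-p>H; H-q>I; I-p>P; I-q>K; J-p>L; J-q>Q; K-p>N; K-q>O; L-p>H; L-q>I; M-p>P; M-q>K; N-p>L; N-q>M; O-p>N; O-q>O; P-p>L; P-q>M; Q-p>R; Q-q>S; R-p>T; R-q>Q; S-p>U; S-q>V; T-p>W; T-q>X; U-p>T; U-q>Q; V-p>U; V-q>V; W-p>W; W-q>X; X-p>R; X-q>S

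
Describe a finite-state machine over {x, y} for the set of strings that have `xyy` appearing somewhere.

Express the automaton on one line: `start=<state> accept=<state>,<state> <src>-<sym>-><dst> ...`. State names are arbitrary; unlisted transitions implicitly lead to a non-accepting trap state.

States q0..q2 record the length of the longest prefix of `xyy` that matches the current input suffix. Reaching q3 means `xyy` has been seen, and we stay there forever. Accept from q3.
4 states suffice.
        x   y  
>  q0   q1  q0 
   q1   q1  q2 
   q2   q1  q3 
 * q3   q3  q3 
(> = start, * = accepting)

start=q0 accept=q3 q0-x->q1 q0-y->q0 q1-x->q1 q1-y->q2 q2-x->q1 q2-y->q3 q3-x->q3 q3-y->q3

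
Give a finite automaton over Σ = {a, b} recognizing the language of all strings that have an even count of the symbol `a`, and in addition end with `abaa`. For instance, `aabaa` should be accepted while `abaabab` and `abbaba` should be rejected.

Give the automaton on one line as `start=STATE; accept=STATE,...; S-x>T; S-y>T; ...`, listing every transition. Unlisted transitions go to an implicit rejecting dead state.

Build one automaton per condition and run them in lockstep. The first has 2 states tracking the count of `a`s modulo 2; the second has 5 states tracking how much of the suffix `abaa` has currently been matched. A product state is a pair (one from each), accepting exactly when both do. Minimizing collapses redundant product states.
6 states suffice.
        a   b  
>  S0   S1  S0 
   S1   S2  S1 
   S2   S1  S3 
   S3   S4  S0 
   S4   S5  S1 
 * S5   S1  S3 
(> = start, * = accepting)

start=S0; accept=S5; S0-a>S1; S0-b>S0; S1-a>S2; S1-b>S1; S2-a>S1; S2-b>S3; S3-a>S4; S3-b>S0; S4-a>S5; S4-b>S1; S5-a>S1; S5-b>S3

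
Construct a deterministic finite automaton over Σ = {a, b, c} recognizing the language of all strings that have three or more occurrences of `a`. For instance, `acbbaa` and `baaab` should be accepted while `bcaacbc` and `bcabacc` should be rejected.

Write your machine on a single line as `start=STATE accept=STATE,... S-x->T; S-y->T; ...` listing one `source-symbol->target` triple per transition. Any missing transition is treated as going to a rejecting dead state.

start=q0; accept=q3,q4; q0-a->q1; q0-b->q0; q0-c->q0; q1-a->q2; q1-b->q1; q1-c->q1; q2-a->q3; q2-b->q2; q2-c->q2; q3-a->q4; q3-b->q3; q3-c->q3; q4-a->q4; q4-b->q4; q4-c->q4

Only the number of `a`s matters, and only up to 4. Make a chain q0 → q1 → q2 → q3 → q4 advanced by each `a` (with q4 absorbing); every other symbol self-loops. The accepting set is {q3, q4}.
        a   b   c  
>  q0   q1  q0  q0 
   q1   q2  q1  q1 
   q2   q3  q2  q2 
 * q3   q4  q3  q3 
 * q4   q4  q4  q4 
(> = start, * = accepting)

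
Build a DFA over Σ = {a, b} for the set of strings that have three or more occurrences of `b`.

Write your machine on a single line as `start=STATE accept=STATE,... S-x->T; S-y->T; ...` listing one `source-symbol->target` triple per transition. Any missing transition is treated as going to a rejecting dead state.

Only the number of `b`s matters, and only up to 4. Make a chain q0 → q1 → q2 → q3 → q4 advanced by each `b` (with q4 absorbing); every other symbol self-loops. The accepting set is {q3, q4}.
A 5-state machine:
        a   b  
>  q0   q0  q1 
   q1   q1  q2 
   q2   q2  q3 
 * q3   q3  q4 
 * q4   q4  q4 
(> = start, * = accepting)

start=q0; accept=q3,q4; q0-a->q0; q0-b->q1; q1-a->q1; q1-b->q2; q2-a->q2; q2-b->q3; q3-a->q3; q3-b->q4; q4-a->q4; q4-b->q4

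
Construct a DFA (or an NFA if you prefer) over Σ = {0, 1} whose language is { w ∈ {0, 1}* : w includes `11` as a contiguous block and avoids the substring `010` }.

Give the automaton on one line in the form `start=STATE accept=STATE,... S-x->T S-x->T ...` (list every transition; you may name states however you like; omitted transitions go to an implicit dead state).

start=S0 accept=S4,S6,S8 S0-0->S1 S0-1->S2 S1-0->S1 S1-1->S3 S2-0->S1 S2-1->S4 S3-0->S5 S3-1->S4 S4-0->S6 S4-1->S4 S5-0->S5 S5-1->S7 S6-0->S6 S6-1->S8 S7-0->S5 S7-1->S9 S8-0->S9 S8-1->S4 S9-0->S9 S9-1->S9

Run two small machines in parallel and take their product. One (3 states) tracks whether and how much of `11` has been seen; the other (4 states) tracks partial matches of the forbidden pattern `010`. Each combined state is a pair, one component from each; accept when both components accept.
With 10 states:
        0   1  
>  S0   S1  S2 
   S1   S1  S3 
   S2   S1  S4 
   S3   S5  S4 
 * S4   S6  S4 
   S5   S5  S7 
 * S6   S6  S8 
   S7   S5  S9 
 * S8   S9  S4 
   S9   S9  S9 
(> = start, * = accepting)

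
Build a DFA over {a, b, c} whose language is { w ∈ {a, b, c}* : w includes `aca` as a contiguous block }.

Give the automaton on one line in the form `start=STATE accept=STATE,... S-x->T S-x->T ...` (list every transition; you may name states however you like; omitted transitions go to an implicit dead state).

start=S0 accept=S3 S0-a->S1 S0-b->S0 S0-c->S0 S1-a->S1 S1-b->S0 S1-c->S2 S2-a->S3 S2-b->S0 S2-c->S0 S3-a->S3 S3-b->S3 S3-c->S3

Track how much of `aca` has been matched so far: state S0 is no progress, S3 is the absorbing accept state reached once `aca` has occurred. Intermediate states record partial matches; on a mismatch, fall back to the longest reusable overlap.
A 4-state machine:
        a   b   c  
>  S0   S1  S0  S0 
   S1   S1  S0  S2 
   S2   S3  S0  S0 
 * S3   S3  S3  S3 
(> = start, * = accepting)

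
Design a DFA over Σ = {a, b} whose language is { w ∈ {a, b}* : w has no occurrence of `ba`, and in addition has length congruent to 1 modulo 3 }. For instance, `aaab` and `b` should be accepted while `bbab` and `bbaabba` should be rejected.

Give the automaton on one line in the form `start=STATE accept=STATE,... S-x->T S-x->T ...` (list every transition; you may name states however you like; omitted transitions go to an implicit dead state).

Run two small machines in parallel and take their product. One (3 states) tracks partial matches of the forbidden pattern `ba`; the other (3 states) tracks the input length modulo 3. Each combined state is a pair, one component from each; accept when both components accept.
        a   b  
>  s0   s1  s2 
 * s1   s3  s4 
 * s2   s5  s4 
   s3   s0  s6 
   s4   s7  s6 
   s5   s7  s7 
   s6   s8  s2 
   s7   s8  s8 
   s8   s5  s5 
(> = start, * = accepting)

start=s0 accept=s1,s2 s0-a->s1 s0-b->s2 s1-a->s3 s1-b->s4 s2-a->s5 s2-b->s4 s3-a->s0 s3-b->s6 s4-a->s7 s4-b->s6 s5-a->s7 s5-b->s7 s6-a->s8 s6-b->s2 s7-a->s8 s7-b->s8 s8-a->s5 s8-b->s5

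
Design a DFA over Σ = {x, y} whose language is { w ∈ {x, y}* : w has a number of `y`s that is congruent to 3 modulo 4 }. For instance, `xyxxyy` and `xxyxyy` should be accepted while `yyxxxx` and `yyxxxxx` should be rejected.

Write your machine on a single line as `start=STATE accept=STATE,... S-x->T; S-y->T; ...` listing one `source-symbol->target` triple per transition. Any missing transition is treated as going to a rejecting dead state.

The only thing that matters is how many `y`s have appeared, reduced mod 4. Use one state per residue: q0 for 0, …, q3 for 3. Reading `y` moves to the next residue; anything else stays put. q3 is accepting.
        x   y  
>  q0   q0  q1 
   q1   q1  q2 
   q2   q2  q3 
 * q3   q3  q0 
(> = start, * = accepting)

start=q0; accept=q3; q0-x->q0; q0-y->q1; q1-x->q1; q1-y->q2; q2-x->q2; q2-y->q3; q3-x->q3; q3-y->q0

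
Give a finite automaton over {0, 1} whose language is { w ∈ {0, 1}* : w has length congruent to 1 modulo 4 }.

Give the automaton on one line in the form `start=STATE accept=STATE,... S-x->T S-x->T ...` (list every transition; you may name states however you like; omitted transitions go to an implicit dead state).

Count input length modulo 4: every symbol advances one step around the cycle A → B → C → D → A. Accept at B.
A 4-state machine:
       0  1 
>  A   B  B 
 * B   C  C 
   C   D  D 
   D   A  A 
(> = start, * = accepting)

start=A accept=B A-0->B A-1->B B-0->C B-1->C C-0->D C-1->D D-0->A D-1->A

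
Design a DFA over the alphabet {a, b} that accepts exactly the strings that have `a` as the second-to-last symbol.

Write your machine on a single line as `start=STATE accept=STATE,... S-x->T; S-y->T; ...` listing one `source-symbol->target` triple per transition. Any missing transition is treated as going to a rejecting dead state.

start=q0; accept=q3,q4; q0-a->q1; q0-b->q2; q1-a->q3; q1-b->q4; q2-a->q5; q2-b->q6; q3-a->q3; q3-b->q4; q4-a->q5; q4-b->q6; q5-a->q3; q5-b->q4; q6-a->q5; q6-b->q6

A DFA must remember the last 2 symbols (since which symbol is second-to-last isn't known until the input ends). Use one state per possible window of the last ≤2 symbols; accept from those whose window starts with `a`.
7 states suffice.
        a   b  
>  q0   q1  q2 
   q1   q3  q4 
   q2   q5  q6 
 * q3   q3  q4 
 * q4   q5  q6 
   q5   q3  q4 
   q6   q5  q6 
(> = start, * = accepting)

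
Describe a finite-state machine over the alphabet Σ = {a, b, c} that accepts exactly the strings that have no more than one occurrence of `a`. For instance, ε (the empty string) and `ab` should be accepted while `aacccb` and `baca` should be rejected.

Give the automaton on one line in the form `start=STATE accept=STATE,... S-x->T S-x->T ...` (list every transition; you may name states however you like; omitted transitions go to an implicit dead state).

start=q0 accept=q0,q1 q0-a->q1 q0-b->q0 q0-c->q0 q1-a->q2 q1-b->q1 q1-c->q1 q2-a->q2 q2-b->q2 q2-c->q2

Only the number of `a`s matters, and only up to 2. Make a chain q0 → q1 → q2 advanced by each `a` (with q2 absorbing); every other symbol self-loops. The accepting set is {q0, q1}.
3 states suffice.
        a   b   c  
>* q0   q1  q0  q0 
 * q1   q2  q1  q1 
   q2   q2  q2  q2 
(> = start, * = accepting)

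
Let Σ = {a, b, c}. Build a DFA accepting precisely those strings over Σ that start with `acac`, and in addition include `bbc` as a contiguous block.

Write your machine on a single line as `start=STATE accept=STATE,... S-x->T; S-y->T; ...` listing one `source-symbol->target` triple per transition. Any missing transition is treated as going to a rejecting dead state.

start=S0; accept=S8; S0-a->S1; S0-b->S2; S0-c->S2; S1-a->S2; S1-b->S2; S1-c->S3; S2-a->S2; S2-b->S2; S2-c->S2; S3-a->S4; S3-b->S2; S3-c->S2; S4-a->S2; S4-b->S2; S4-c->S5; S5-a->S5; S5-b->S6; S5-c->S5; S6-a->S5; S6-b->S7; S6-c->S5; S7-a->S5; S7-b->S7; S7-c->S8; S8-a->S8; S8-b->S8; S8-c->S8

Run two small machines in parallel and take their product. The first has 6 states tracking whether the input so far still matches the prefix `acac`; the second has 4 states tracking whether and how much of `bbc` has been seen. A product state is a pair (one from each), accepting exactly when both do. Equivalent product states are then merged.
        a   b   c  
>  S0   S1  S2  S2 
   S1   S2  S2  S3 
   S2   S2  S2  S2 
   S3   S4  S2  S2 
   S4   S2  S2  S5 
   S5   S5  S6  S5 
   S6   S5  S7  S5 
   S7   S5  S7  S8 
 * S8   S8  S8  S8 
(> = start, * = accepting)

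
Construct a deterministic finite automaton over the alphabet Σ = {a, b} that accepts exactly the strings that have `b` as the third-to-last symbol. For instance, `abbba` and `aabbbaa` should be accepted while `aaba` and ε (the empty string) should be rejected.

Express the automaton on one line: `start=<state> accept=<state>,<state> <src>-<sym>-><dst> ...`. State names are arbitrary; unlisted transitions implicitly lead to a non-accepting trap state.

start=q0 accept=q11,q12,q13,q14 q0-a->q1 q0-b->q2 q1-a->q3 q1-b->q4 q2-a->q5 q2-b->q6 q3-a->q7 q3-b->q8 q4-a->q9 q4-b->q10 q5-a->q11 q5-b->q12 q6-a->q13 q6-b->q14 q7-a->q7 q7-b->q8 q8-a->q9 q8-b->q10 q9-a->q11 q9-b->q12 q10-a->q13 q10-b->q14 q11-a->q7 q11-b->q8 q12-a->q9 q12-b->q10 q13-a->q11 q13-b->q12 q14-a->q13 q14-b->q14

Because acceptance depends on a position counted from the end, the machine has to buffer the most recent 3 symbols. Make each state the string of the last up-to-3 symbols read; on input `x` shift the window left and append `x`. Accept when the buffered window has length 3 and begins with `b`.
A 15-state machine:
          a    b  
>  q0     q1   q2 
   q1     q3   q4 
   q2     q5   q6 
   q3     q7   q8 
   q4     q9  q10 
   q5    q11  q12 
   q6    q13  q14 
   q7     q7   q8 
   q8     q9  q10 
   q9    q11  q12 
   q10   q13  q14 
 * q11    q7   q8 
 * q12    q9  q10 
 * q13   q11  q12 
 * q14   q13  q14 
(> = start, * = accepting)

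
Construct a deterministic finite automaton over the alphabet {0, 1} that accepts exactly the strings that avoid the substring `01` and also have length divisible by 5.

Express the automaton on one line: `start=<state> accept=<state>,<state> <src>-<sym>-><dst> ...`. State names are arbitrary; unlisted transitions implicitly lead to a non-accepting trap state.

Build one automaton per condition and run them in lockstep. One (3 states) tracks partial matches of the forbidden pattern `01`; the other (5 states) tracks the input length modulo 5. Each combined state is a pair, one component from each; accept when both components accept.
A 15-state machine:
          0    1  
>* q0     q1   q2 
   q1     q3   q4 
   q2     q3   q5 
   q3     q6   q7 
   q4     q7   q7 
   q5     q6   q8 
   q6     q9  q10 
   q7    q10  q10 
   q8     q9  q11 
   q9    q12  q13 
   q10   q13  q13 
   q11   q12   q0 
 * q12    q1  q14 
   q13   q14  q14 
   q14    q4   q4 
(> = start, * = accepting)

start=q0 accept=q0,q12 q0-0->q1 q0-1->q2 q1-0->q3 q1-1->q4 q2-0->q3 q2-1->q5 q3-0->q6 q3-1->q7 q4-0->q7 q4-1->q7 q5-0->q6 q5-1->q8 q6-0->q9 q6-1->q10 q7-0->q10 q7-1->q10 q8-0->q9 q8-1->q11 q9-0->q12 q9-1->q13 q10-0->q13 q10-1->q13 q11-0->q12 q11-1->q0 q12-0->q1 q12-1->q14 q13-0->q14 q13-1->q14 q14-0->q4 q14-1->q4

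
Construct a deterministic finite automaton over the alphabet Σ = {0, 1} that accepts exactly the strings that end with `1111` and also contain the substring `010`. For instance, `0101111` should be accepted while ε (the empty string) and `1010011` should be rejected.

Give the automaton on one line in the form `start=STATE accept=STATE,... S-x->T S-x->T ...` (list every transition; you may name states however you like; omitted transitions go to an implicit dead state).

Run two small machines in parallel and take their product. The first has 5 states tracking how much of the suffix `1111` has currently been matched; the second has 4 states tracking whether and how much of `010` has been seen. A product state is a pair (one from each), accepting exactly when both do.
With 12 states:
          0    1  
>  q0     q1   q2 
   q1     q1   q3 
   q2     q1   q4 
   q3     q5   q4 
   q4     q1   q6 
   q5     q5   q7 
   q6     q1   q8 
   q7     q5   q9 
   q8     q1   q8 
   q9     q5  q10 
   q10    q5  q11 
 * q11    q5  q11 
(> = start, * = accepting)

start=q0 accept=q11 q0-0->q1 q0-1->q2 q1-0->q1 q1-1->q3 q2-0->q1 q2-1->q4 q3-0->q5 q3-1->q4 q4-0->q1 q4-1->q6 q5-0->q5 q5-1->q7 q6-0->q1 q6-1->q8 q7-0->q5 q7-1->q9 q8-0->q1 q8-1->q8 q9-0->q5 q9-1->q10 q10-0->q5 q10-1->q11 q11-0->q5 q11-1->q11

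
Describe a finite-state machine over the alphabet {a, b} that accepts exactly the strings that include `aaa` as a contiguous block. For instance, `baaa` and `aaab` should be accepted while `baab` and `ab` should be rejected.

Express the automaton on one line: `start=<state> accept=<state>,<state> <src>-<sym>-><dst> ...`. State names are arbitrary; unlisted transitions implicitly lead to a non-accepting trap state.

start=S0 accept=S3 S0-a->S1 S0-b->S0 S1-a->S2 S1-b->S0 S2-a->S3 S2-b->S0 S3-a->S3 S3-b->S3

States S0..S2 record the length of the longest prefix of `aaa` that matches the current input suffix. Reaching S3 means `aaa` has been seen, and we stay there forever. Accept from S3.
4 states suffice.
        a   b  
>  S0   S1  S0 
   S1   S2  S0 
   S2   S3  S0 
 * S3   S3  S3 
(> = start, * = accepting)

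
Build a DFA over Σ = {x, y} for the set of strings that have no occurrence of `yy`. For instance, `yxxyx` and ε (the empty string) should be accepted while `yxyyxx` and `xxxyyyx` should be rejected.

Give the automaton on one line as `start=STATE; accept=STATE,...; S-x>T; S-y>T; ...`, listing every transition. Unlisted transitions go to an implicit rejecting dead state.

start=q0; accept=q0,q1; q0-x>q0; q0-y>q1; q1-x>q0; q1-y>q2; q2-x>q2; q2-y>q2

Track partial matches of the forbidden pattern `yy`. State q2 is a dead state reached once `yy` has occurred; every other state accepts. q0 means no part of `yy` is currently matched.
A 3-state machine:
        x   y  
>* q0   q0  q1 
 * q1   q0  q2 
   q2   q2  q2 
(> = start, * = accepting)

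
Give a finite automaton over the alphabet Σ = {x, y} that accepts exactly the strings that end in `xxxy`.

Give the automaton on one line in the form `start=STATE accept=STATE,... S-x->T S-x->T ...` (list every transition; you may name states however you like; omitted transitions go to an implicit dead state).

start=A accept=E A-x->B A-y->A B-x->C B-y->A C-x->D C-y->A D-x->D D-y->E E-x->B E-y->A

Remember how much of `xxxy` the current input suffix matches. State A means no match yet; B means the last symbol is `x`; C means the last 2 symbols are `xx`; D means the last 3 symbols are `xxx`; E means the last 4 symbols are `xxxy`. Only E accepts. On a mismatch, fall back to the longest proper suffix that is still a prefix of `xxxy`.
With 5 states:
       x  y 
>  A   B  A 
   B   C  A 
   C   D  A 
   D   D  E 
 * E   B  A 
(> = start, * = accepting)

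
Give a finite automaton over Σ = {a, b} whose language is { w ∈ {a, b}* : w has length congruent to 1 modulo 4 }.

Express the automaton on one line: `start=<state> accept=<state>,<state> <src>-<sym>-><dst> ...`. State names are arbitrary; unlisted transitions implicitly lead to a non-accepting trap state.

start=q0 accept=q1 q0-a->q1 q0-b->q1 q1-a->q2 q1-b->q2 q2-a->q3 q2-b->q3 q3-a->q0 q3-b->q0

Only the length mod 4 matters, so use a 4-cycle: from any state, every input symbol moves to the next state, wrapping q3 back to q0. Mark q1 accepting.
With 4 states:
        a   b  
>  q0   q1  q1 
 * q1   q2  q2 
   q2   q3  q3 
   q3   q0  q0 
(> = start, * = accepting)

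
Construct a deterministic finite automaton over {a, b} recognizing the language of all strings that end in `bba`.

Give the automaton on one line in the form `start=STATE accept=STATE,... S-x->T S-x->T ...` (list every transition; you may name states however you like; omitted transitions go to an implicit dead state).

start=s0 accept=s3 s0-a->s0 s0-b->s1 s1-a->s0 s1-b->s2 s2-a->s3 s2-b->s2 s3-a->s0 s3-b->s1

Remember how much of `bba` the current input suffix matches. State s0 means no match yet; s1 means the last symbol is `b`; s2 means the last 2 symbols are `bb`; s3 means the last 3 symbols are `bba`. Only s3 accepts. On a mismatch, fall back to the longest proper suffix that is still a prefix of `bba`.
A 4-state machine:
        a   b  
>  s0   s0  s1 
   s1   s0  s2 
   s2   s3  s2 
 * s3   s0  s1 
(> = start, * = accepting)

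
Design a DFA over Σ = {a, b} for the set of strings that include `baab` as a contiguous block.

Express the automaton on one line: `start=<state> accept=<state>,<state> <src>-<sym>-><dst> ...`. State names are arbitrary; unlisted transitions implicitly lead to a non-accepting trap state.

start=s0 accept=s4 s0-a->s0 s0-b->s1 s1-a->s2 s1-b->s1 s2-a->s3 s2-b->s1 s3-a->s0 s3-b->s4 s4-a->s4 s4-b->s4

States s0..s3 record the length of the longest prefix of `baab` that matches the current input suffix. Reaching s4 means `baab` has been seen, and we stay there forever. Accept from s4.
        a   b  
>  s0   s0  s1 
   s1   s2  s1 
   s2   s3  s1 
   s3   s0  s4 
 * s4   s4  s4 
(> = start, * = accepting)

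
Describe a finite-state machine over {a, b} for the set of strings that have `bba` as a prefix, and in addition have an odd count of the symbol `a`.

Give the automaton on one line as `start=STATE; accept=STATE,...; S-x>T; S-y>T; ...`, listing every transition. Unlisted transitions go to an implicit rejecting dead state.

start=s0; accept=s4; s0-a>s1; s0-b>s2; s1-a>s1; s1-b>s1; s2-a>s1; s2-b>s3; s3-a>s4; s3-b>s1; s4-a>s5; s4-b>s4; s5-a>s4; s5-b>s5

Run two small machines in parallel and take their product. The first has 5 states tracking whether the input so far still matches the prefix `bba`; the second has 2 states tracking the count of `a`s modulo 2. A product state is a pair (one from each), accepting exactly when both do. Equivalent product states are then merged.
A 6-state machine:
        a   b  
>  s0   s1  s2 
   s1   s1  s1 
   s2   s1  s3 
   s3   s4  s1 
 * s4   s5  s4 
   s5   s4  s5 
(> = start, * = accepting)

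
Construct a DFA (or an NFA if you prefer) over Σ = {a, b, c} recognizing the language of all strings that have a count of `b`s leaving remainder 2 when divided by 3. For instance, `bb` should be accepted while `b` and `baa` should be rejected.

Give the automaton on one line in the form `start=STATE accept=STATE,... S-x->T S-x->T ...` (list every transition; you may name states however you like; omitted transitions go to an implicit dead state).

start=S0 accept=S2 S0-a->S0 S0-b->S1 S0-c->S0 S1-a->S1 S1-b->S2 S1-c->S1 S2-a->S2 S2-b->S0 S2-c->S2

Keep the running count of `b`s modulo 3: each `b` advances along the cycle S0 → S1 → S2 → S0 while other symbols loop. Accept at S2.
3 states suffice.
        a   b   c  
>  S0   S0  S1  S0 
   S1   S1  S2  S1 
 * S2   S2  S0  S2 
(> = start, * = accepting)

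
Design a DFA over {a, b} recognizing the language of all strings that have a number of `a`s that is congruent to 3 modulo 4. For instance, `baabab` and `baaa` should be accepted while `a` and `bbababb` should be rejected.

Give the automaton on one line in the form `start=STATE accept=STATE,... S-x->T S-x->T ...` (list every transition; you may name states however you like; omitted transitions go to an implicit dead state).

start=s0 accept=s3 s0-a->s1 s0-b->s0 s1-a->s2 s1-b->s1 s2-a->s3 s2-b->s2 s3-a->s0 s3-b->s3

The only thing that matters is how many `a`s have appeared, reduced mod 4. Use one state per residue: s0 for 0, …, s3 for 3. Reading `a` moves to the next residue; anything else stays put. s3 is accepting.
With 4 states:
        a   b  
>  s0   s1  s0 
   s1   s2  s1 
   s2   s3  s2 
 * s3   s0  s3 
(> = start, * = accepting)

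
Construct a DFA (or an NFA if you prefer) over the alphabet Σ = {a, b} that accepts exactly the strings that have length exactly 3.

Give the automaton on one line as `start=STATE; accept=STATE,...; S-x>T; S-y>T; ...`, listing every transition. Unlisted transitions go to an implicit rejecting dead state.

start=s0; accept=s3; s0-a>s1; s0-b>s1; s1-a>s2; s1-b>s2; s2-a>s3; s2-b>s3; s3-a>s4; s3-b>s4; s4-a>s4; s4-b>s4

Count input length up to 4: every symbol moves from s0 toward s4, which means 'more than 3' and absorbs. Accept from {s3}.
With 5 states:
        a   b  
>  s0   s1  s1 
   s1   s2  s2 
   s2   s3  s3 
 * s3   s4  s4 
   s4   s4  s4 
(> = start, * = accepting)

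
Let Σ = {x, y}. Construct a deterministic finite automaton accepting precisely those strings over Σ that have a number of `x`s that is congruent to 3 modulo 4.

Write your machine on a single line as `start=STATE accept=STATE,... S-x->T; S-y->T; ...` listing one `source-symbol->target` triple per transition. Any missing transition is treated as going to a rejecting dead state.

The only thing that matters is how many `x`s have appeared, reduced mod 4. Use one state per residue: s0 for 0, …, s3 for 3. Reading `x` moves to the next residue; anything else stays put. s3 is accepting.
        x   y  
>  s0   s1  s0 
   s1   s2  s1 
   s2   s3  s2 
 * s3   s0  s3 
(> = start, * = accepting)

start=s0; accept=s3; s0-x->s1; s0-y->s0; s1-x->s2; s1-y->s1; s2-x->s3; s2-y->s2; s3-x->s0; s3-y->s3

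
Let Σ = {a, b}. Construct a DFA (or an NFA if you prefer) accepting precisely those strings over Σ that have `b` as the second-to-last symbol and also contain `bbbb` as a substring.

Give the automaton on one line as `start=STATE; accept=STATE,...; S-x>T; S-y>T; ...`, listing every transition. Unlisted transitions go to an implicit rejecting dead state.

start=s0; accept=s8,s9; s0-a>s1; s0-b>s2; s1-a>s3; s1-b>s4; s2-a>s5; s2-b>s6; s3-a>s3; s3-b>s4; s4-a>s5; s4-b>s6; s5-a>s3; s5-b>s4; s6-a>s5; s6-b>s7; s7-a>s5; s7-b>s8; s8-a>s9; s8-b>s8; s9-a>s10; s9-b>s11; s10-a>s10; s10-b>s11; s11-a>s9; s11-b>s8

Run two small machines in parallel and take their product. One (7 states) tracks the last 2 symbols read; the other (5 states) tracks whether and how much of `bbbb` has been seen. Each combined state is a pair, one component from each; accept when both components accept.
A 12-state machine:
          a    b  
>  s0     s1   s2 
   s1     s3   s4 
   s2     s5   s6 
   s3     s3   s4 
   s4     s5   s6 
   s5     s3   s4 
   s6     s5   s7 
   s7     s5   s8 
 * s8     s9   s8 
 * s9    s10  s11 
   s10   s10  s11 
   s11    s9   s8 
(> = start, * = accepting)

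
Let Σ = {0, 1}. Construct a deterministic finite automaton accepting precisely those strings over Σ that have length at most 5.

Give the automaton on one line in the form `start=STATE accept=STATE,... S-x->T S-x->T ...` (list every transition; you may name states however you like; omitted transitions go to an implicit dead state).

We only need to distinguish lengths 0, 1, …, 5, and '>5'. Chain A → B → C → D → E → F → G on every symbol, with G looping. Accepting states: {A, B, C, D, E, F}.
7 states suffice.
       0  1 
>* A   B  B 
 * B   C  C 
 * C   D  D 
 * D   E  E 
 * E   F  F 
 * F   G  G 
   G   G  G 
(> = start, * = accepting)

start=A accept=A,B,C,D,E,F A-0->B A-1->B B-0->C B-1->C C-0->D C-1->D D-0->E D-1->E E-0->F E-1->F F-0->G F-1->G G-0->G G-1->G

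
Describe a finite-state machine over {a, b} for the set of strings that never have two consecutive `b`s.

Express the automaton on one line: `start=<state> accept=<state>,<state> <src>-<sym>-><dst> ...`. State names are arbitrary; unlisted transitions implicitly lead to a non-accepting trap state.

start=S0 accept=S0,S1 S0-a->S0 S0-b->S1 S1-a->S0 S1-b->S2 S2-a->S2 S2-b->S2

Track partial matches of the forbidden pattern `bb`. State S2 is a dead state reached once `bb` has occurred; every other state accepts. S0 means no part of `bb` is currently matched.
A 3-state machine:
        a   b  
>* S0   S0  S1 
 * S1   S0  S2 
   S2   S2  S2 
(> = start, * = accepting)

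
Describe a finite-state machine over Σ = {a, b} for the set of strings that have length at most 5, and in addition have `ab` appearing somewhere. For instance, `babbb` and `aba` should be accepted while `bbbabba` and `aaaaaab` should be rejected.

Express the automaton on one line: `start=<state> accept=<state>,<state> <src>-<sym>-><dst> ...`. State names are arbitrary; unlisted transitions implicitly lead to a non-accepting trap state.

start=S0 accept=S4,S7,S10,S12 S0-a->S1 S0-b->S2 S1-a->S3 S1-b->S4 S2-a->S3 S2-b->S5 S3-a->S6 S3-b->S7 S4-a->S7 S4-b->S7 S5-a->S6 S5-b->S8 S6-a->S9 S6-b->S10 S7-a->S10 S7-b->S10 S8-a->S9 S8-b->S11 S9-a->S11 S9-b->S12 S10-a->S12 S10-b->S12 S11-a->S11 S11-b->S11 S12-a->S11 S12-b->S11

Build one automaton per condition and run them in lockstep. One (7 states) tracks the input length, saturating at 6; the other (3 states) tracks whether and how much of `ab` has been seen. Each combined state is a pair, one component from each; accept when both components accept. After merging equivalent states the machine shrinks.
          a    b  
>  S0     S1   S2 
   S1     S3   S4 
   S2     S3   S5 
   S3     S6   S7 
 * S4     S7   S7 
   S5     S6   S8 
   S6     S9  S10 
 * S7    S10  S10 
   S8     S9  S11 
   S9    S11  S12 
 * S10   S12  S12 
   S11   S11  S11 
 * S12   S11  S11 
(> = start, * = accepting)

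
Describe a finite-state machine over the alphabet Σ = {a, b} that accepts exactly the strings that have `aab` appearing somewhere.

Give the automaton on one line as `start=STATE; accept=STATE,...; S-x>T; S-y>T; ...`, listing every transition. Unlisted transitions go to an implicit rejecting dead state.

start=S0; accept=S3; S0-a>S1; S0-b>S0; S1-a>S2; S1-b>S0; S2-a>S2; S2-b>S3; S3-a>S3; S3-b>S3

States S0..S2 record the length of the longest prefix of `aab` that matches the current input suffix. Reaching S3 means `aab` has been seen, and we stay there forever. Accept from S3.
4 states suffice.
        a   b  
>  S0   S1  S0 
   S1   S2  S0 
   S2   S2  S3 
 * S3   S3  S3 
(> = start, * = accepting)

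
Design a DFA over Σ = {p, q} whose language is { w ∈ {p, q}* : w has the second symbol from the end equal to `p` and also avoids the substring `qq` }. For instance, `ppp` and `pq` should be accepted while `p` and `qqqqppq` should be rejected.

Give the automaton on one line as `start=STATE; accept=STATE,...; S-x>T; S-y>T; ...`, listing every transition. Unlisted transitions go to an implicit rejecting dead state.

Build one automaton per condition and run them in lockstep. The first has 7 states tracking the last 2 symbols read; the second has 3 states tracking partial matches of the forbidden pattern `qq`. A product state is a pair (one from each), accepting exactly when both do. Equivalent product states are then merged.
6 states suffice.
        p   q  
>  S0   S1  S2 
   S1   S3  S4 
   S2   S1  S5 
 * S3   S3  S4 
 * S4   S1  S5 
   S5   S5  S5 
(> = start, * = accepting)

start=S0; accept=S3,S4; S0-p>S1; S0-q>S2; S1-p>S3; S1-q>S4; S2-p>S1; S2-q>S5; S3-p>S3; S3-q>S4; S4-p>S1; S4-q>S5; S5-p>S5; S5-q>S5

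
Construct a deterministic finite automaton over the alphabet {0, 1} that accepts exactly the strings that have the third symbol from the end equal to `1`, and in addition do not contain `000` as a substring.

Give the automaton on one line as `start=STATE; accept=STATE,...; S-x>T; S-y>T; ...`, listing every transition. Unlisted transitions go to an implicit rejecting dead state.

Build one automaton per condition and run them in lockstep. One (15 states) tracks the last 3 symbols read; the other (4 states) tracks partial matches of the forbidden pattern `000`. Each combined state is a pair, one component from each; accept when both components accept. Equivalent product states are then merged.
11 states suffice.
          0    1  
>  S0     S1   S2 
   S1     S3   S2 
   S2     S4   S5 
   S3     S6   S2 
   S4     S7   S8 
   S5     S9  S10 
   S6     S6   S6 
 * S7     S6   S2 
 * S8     S4   S5 
 * S9     S7   S8 
 * S10    S9  S10 
(> = start, * = accepting)

start=S0; accept=S7,S8,S9,S10; S0-0>S1; S0-1>S2; S1-0>S3; S1-1>S2; S2-0>S4; S2-1>S5; S3-0>S6; S3-1>S2; S4-0>S7; S4-1>S8; S5-0>S9; S5-1>S10; S6-0>S6; S6-1>S6; S7-0>S6; S7-1>S2; S8-0>S4; S8-1>S5; S9-0>S7; S9-1>S8; S10-0>S9; S10-1>S10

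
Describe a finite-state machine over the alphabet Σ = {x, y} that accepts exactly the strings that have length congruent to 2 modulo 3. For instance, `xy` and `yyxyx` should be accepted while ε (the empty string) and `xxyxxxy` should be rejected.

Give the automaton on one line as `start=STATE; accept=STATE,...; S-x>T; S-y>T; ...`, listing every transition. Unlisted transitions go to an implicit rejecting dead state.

Count input length modulo 3: every symbol advances one step around the cycle q0 → q1 → q2 → q0. Accept at q2.
        x   y  
>  q0   q1  q1 
   q1   q2  q2 
 * q2   q0  q0 
(> = start, * = accepting)

start=q0; accept=q2; q0-x>q1; q0-y>q1; q1-x>q2; q1-y>q2; q2-x>q0; q2-y>q0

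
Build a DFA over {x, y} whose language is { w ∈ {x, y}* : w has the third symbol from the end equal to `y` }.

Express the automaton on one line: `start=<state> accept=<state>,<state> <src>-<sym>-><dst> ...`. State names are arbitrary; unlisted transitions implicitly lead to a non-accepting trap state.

A DFA must remember the last 3 symbols (since which symbol is third-to-last isn't known until the input ends). Use one state per possible window of the last ≤3 symbols; accept from those whose window starts with `y`.
       x  y 
>  A   B  C 
   B   D  E 
   C   F  G 
   D   H  I 
   E   J  K 
   F   L  M 
   G   N  O 
   H   H  I 
   I   J  K 
   J   L  M 
   K   N  O 
 * L   H  I 
 * M   J  K 
 * N   L  M 
 * O   N  O 
(> = start, * = accepting)

start=A accept=L,M,N,O A-x->B A-y->C B-x->D B-y->E C-x->F C-y->G D-x->H D-y->I E-x->J E-y->K F-x->L F-y->M G-x->N G-y->O H-x->H H-y->I I-x->J I-y->K J-x->L J-y->M K-x->N K-y->O L-x->H L-y->I M-x->J M-y->K N-x->L N-y->M O-x->N O-y->O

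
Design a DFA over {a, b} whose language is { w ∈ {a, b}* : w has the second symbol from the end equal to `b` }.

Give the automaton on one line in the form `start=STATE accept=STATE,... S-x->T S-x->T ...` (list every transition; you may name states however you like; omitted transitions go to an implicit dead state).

A DFA must remember the last 2 symbols (since which symbol is second-to-last isn't known until the input ends). Use one state per possible window of the last ≤2 symbols; accept from those whose window starts with `b`.
A 7-state machine:
        a   b  
>  S0   S1  S2 
   S1   S3  S4 
   S2   S5  S6 
   S3   S3  S4 
   S4   S5  S6 
 * S5   S3  S4 
 * S6   S5  S6 
(> = start, * = accepting)

start=S0 accept=S5,S6 S0-a->S1 S0-b->S2 S1-a->S3 S1-b->S4 S2-a->S5 S2-b->S6 S3-a->S3 S3-b->S4 S4-a->S5 S4-b->S6 S5-a->S3 S5-b->S4 S6-a->S5 S6-b->S6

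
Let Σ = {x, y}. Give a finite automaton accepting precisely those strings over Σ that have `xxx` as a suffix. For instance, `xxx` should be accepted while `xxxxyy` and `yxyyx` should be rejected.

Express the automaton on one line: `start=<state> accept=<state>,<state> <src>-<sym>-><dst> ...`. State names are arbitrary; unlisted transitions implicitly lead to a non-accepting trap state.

start=A accept=D A-x->B A-y->A B-x->C B-y->A C-x->D C-y->A D-x->D D-y->A

Let each state record the length of the longest suffix of the input read so far that is also a prefix of `xxx`. B means the last symbol is `x`; C means the last 2 symbols are `xx`; D means the last 3 symbols are `xxx`. Accept only at D, where the string currently ends in `xxx`.
       x  y 
>  A   B  A 
   B   C  A 
   C   D  A 
 * D   D  A 
(> = start, * = accepting)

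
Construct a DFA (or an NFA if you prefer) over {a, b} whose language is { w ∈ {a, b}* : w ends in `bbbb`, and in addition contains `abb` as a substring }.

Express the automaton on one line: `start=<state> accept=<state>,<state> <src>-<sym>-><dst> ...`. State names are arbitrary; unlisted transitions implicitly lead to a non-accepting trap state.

Handle the two conditions separately and then intersect. One (5 states) tracks how much of the suffix `bbbb` has currently been matched; the other (4 states) tracks whether and how much of `abb` has been seen. Each combined state is a pair, one component from each; accept when both components accept.
          a    b  
>  q0     q1   q2 
   q1     q1   q3 
   q2     q1   q4 
   q3     q1   q5 
   q4     q1   q6 
   q5     q7   q8 
   q6     q1   q9 
   q7     q7  q10 
   q8     q7  q11 
   q9     q1   q9 
   q10    q7   q5 
 * q11    q7  q11 
(> = start, * = accepting)

start=q0 accept=q11 q0-a->q1 q0-b->q2 q1-a->q1 q1-b->q3 q2-a->q1 q2-b->q4 q3-a->q1 q3-b->q5 q4-a->q1 q4-b->q6 q5-a->q7 q5-b->q8 q6-a->q1 q6-b->q9 q7-a->q7 q7-b->q10 q8-a->q7 q8-b->q11 q9-a->q1 q9-b->q9 q10-a->q7 q10-b->q5 q11-a->q7 q11-b->q11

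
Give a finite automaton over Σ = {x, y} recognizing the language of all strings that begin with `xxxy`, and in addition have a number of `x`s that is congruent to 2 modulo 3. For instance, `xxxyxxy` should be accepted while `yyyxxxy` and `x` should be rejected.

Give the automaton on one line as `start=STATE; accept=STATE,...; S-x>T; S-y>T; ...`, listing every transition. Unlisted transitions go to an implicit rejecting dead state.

Build one automaton per condition and run them in lockstep. The first has 6 states tracking whether the input so far still matches the prefix `xxxy`; the second has 3 states tracking the count of `x`s modulo 3. A product state is a pair (one from each), accepting exactly when both do. Equivalent product states are then merged.
An 8-state machine:
        x   y  
>  q0   q1  q2 
   q1   q3  q2 
   q2   q2  q2 
   q3   q4  q2 
   q4   q2  q5 
   q5   q6  q5 
   q6   q7  q6 
 * q7   q5  q7 
(> = start, * = accepting)

start=q0; accept=q7; q0-x>q1; q0-y>q2; q1-x>q3; q1-y>q2; q2-x>q2; q2-y>q2; q3-x>q4; q3-y>q2; q4-x>q2; q4-y>q5; q5-x>q6; q5-y>q5; q6-x>q7; q6-y>q6; q7-x>q5; q7-y>q7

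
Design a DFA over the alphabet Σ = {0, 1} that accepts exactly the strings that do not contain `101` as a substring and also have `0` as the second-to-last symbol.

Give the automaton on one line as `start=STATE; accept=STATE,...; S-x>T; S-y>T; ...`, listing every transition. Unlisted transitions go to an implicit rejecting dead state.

start=s0; accept=s3,s4; s0-0>s1; s0-1>s2; s1-0>s3; s1-1>s4; s2-0>s5; s2-1>s2; s3-0>s3; s3-1>s4; s4-0>s5; s4-1>s2; s5-0>s3; s5-1>s6; s6-0>s6; s6-1>s6

Build one automaton per condition and run them in lockstep. The first has 4 states tracking partial matches of the forbidden pattern `101`; the second has 7 states tracking the last 2 symbols read. A product state is a pair (one from each), accepting exactly when both do. Equivalent product states are then merged.
        0   1  
>  s0   s1  s2 
   s1   s3  s4 
   s2   s5  s2 
 * s3   s3  s4 
 * s4   s5  s2 
   s5   s3  s6 
   s6   s6  s6 
(> = start, * = accepting)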